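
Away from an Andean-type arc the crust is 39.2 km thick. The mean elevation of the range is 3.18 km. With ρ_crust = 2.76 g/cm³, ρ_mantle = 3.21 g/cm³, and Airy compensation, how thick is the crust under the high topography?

Root depth r = h ρ_c / (ρ_m − ρ_c) = 3.18 km × 2.76 / 0.45 = 19.5 km.
Total thickness = T + h + r = 39.2 km + 3.18 km + 19.5 km = 61.9 km.

61.9 km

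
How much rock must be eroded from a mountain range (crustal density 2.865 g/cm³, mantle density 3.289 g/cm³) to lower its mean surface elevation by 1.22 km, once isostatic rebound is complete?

9.46 km

Net drop Δ = e − u = e − e ρ_c/ρ_m = e (ρ_m − ρ_c)/ρ_m.
e = Δ ρ_m/(ρ_m − ρ_c) = 1.22 km × 3.289/0.424 = 9.46 km.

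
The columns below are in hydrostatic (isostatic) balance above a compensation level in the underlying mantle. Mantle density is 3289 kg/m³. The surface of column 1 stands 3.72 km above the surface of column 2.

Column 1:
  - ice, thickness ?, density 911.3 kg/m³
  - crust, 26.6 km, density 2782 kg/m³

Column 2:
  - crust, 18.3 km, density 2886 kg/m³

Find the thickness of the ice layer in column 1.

2.58 km

Take the compensation level at the base of the deeper column (depth z_c below the surface of column 1) and equate Σ ρ_i t_i down to z_c; mantle fills any gap and the z_c terms cancel.
Column 1: x×911.3 + 26.6×2782 + (z_c − 26.6 − x)×3289
Column 2: 3.72×0 + 18.3×2886 + (z_c − 3.72 − 18.3)×3289
The z_c×3289 term appears on both sides and cancels. Collect the known terms of each column as K = Σ(ρt)_known − 3289 × (depth of known layers): K_1 = 74001.2 − 3289×26.6 = −13486.2; K_2 = 52813.8 − 3289×(3.72 + 18.3) = −19609.98.
Balance: K_1 − x×(3289 − 911.3) = K_2, so x = (K_1 − K_2)/(3289 − 911.3) = 6123.78/2377.7 = 2.58 km.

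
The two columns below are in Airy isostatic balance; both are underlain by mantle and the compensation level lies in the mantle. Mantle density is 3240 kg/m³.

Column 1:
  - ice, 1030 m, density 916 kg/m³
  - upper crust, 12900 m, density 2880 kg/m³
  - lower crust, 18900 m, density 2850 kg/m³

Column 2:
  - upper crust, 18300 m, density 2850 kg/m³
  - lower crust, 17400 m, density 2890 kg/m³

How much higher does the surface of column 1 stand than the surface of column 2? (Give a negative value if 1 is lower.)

For any compensation level in the mantle, the mantle terms cancel and isostasy reduces to e = (Σt_1 − Σt_2) − (Σ(ρt)_1 − Σ(ρt)_2) / ρ_m.
Σt_1 = 32830 m; Σt_2 = 35700 m; Σ(ρt)_1 = 91960480; Σ(ρt)_2 = 102441000 (in m·kg/m³).
e = (32830 − 35700) − (91960480 − 102441000) / 3240 = 365 m.

365 m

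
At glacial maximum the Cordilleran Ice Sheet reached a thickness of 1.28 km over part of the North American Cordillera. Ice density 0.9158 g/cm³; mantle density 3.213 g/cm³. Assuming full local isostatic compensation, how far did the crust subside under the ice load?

For local isostatic compensation: the ice load ρ_ice t is balanced by mantle displaced below, ρ_m s.
s = t ρ_ice / ρ_m = 1.28 km × 0.9158/3.213 = 0.365 km.

0.365 km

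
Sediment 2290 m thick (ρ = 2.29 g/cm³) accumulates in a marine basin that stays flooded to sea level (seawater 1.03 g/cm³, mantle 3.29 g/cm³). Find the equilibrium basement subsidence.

Submarine loading: the sediment displaces seawater, and the subsidence is in turn flooded, so s (ρ_m − ρ_w) = t (ρ_sed − ρ_w).
s = 2290 m × (2.29 − 1.03) / (3.29 − 1.03) = 1280 m.

1280 m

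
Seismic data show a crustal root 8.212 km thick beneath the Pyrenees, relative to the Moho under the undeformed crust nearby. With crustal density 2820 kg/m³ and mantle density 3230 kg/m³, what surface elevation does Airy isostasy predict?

For local isostatic compensation: ρ_c h = (ρ_m − ρ_c) r.
h = r (ρ_m − ρ_c) / ρ_c = 8.212 km × (3230 − 2820) / 2820 = 1.19 km.

1.19 km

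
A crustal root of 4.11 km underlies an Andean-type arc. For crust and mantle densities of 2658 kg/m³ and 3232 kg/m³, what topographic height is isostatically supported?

Balancing pressure at the compensation depth: ρ_c h = (ρ_m − ρ_c) r.
h = r (ρ_m − ρ_c) / ρ_c = 4.11 km × (3232 − 2658) / 2658 = 0.888 km.

0.888 km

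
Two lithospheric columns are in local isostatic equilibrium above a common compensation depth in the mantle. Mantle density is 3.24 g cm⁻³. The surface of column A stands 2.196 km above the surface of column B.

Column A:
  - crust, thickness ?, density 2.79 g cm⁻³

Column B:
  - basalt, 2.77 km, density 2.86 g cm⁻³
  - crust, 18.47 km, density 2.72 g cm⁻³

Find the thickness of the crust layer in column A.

39.5 km

Take the compensation level at the base of the deeper column (depth z_c below the surface of column A) and equate Σ ρ_i t_i down to z_c; mantle fills any gap and the z_c terms cancel.
Column A: x×2.79 + (z_c − 0 − x)×3.24
Column B: 2.196×0 + 2.77×2.86 + 18.47×2.72 + (z_c − 2.196 − 21.24)×3.24
The z_c×3.24 term appears on both sides and cancels. Collect the known terms of each column as K = Σ(ρt)_known − 3.24 × (depth of known layers): K_A = 0 − 3.24×0 = 0; K_B = 58.1606 − 3.24×(2.196 + 21.24) = −17.77204.
Balance: K_A − x×(3.24 − 2.79) = K_B, so x = (K_A − K_B)/(3.24 − 2.79) = 17.772/0.45 = 39.5 km.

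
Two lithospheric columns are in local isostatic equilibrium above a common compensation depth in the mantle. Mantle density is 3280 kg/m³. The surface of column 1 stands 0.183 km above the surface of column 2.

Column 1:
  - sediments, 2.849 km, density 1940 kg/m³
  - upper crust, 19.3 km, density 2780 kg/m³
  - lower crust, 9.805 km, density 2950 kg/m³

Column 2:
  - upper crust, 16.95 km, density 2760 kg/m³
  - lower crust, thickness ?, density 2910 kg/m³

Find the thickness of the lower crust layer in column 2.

Take the compensation level at the base of the deeper column (depth z_c below the surface of column 1) and equate Σ ρ_i t_i down to z_c; mantle fills any gap and the z_c terms cancel.
Column 1: 2.849×1940 + 19.3×2780 + 9.805×2950 + (z_c − 31.954)×3280
Column 2: 0.183×0 + 16.95×2760 + x×2910 + (z_c − 0.183 − 16.95 − x)×3280
The z_c×3280 term appears on both sides and cancels. Collect the known terms of each column as K = Σ(ρt)_known − 3280 × (depth of known layers): K_1 = 88105.81 − 3280×31.954 = −16703.31; K_2 = 46782 − 3280×(0.183 + 16.95) = −9414.24.
Balance: K_1 = K_2 − x×(3280 − 2910), so x = (K_2 − K_1)/(3280 − 2910) = 7289.07/370 = 19.7 km.

19.7 km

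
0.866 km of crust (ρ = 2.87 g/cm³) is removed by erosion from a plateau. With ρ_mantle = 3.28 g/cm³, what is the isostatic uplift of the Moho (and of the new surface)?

0.758 km

Unloading: uplift u = e ρ_c/ρ_m = 0.866 km × 2.87/3.28 = 0.758 km.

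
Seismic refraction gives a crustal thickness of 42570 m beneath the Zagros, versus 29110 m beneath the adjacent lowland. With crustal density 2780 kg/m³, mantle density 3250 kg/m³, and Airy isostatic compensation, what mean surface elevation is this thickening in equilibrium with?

1950 m

Excess crust Δ = 42570 m − 29110 m = 13460 m, split between elevation h and root r with h + r = Δ.
Airy balance ρ_c h = (ρ_m − ρ_c) r gives r = h ρ_c/(ρ_m − ρ_c), so h (1 + ρ_c/(ρ_m − ρ_c)) = Δ, i.e. h = Δ (ρ_m − ρ_c)/ρ_m.
h = 13460 m × 470/3250 = 1950 m.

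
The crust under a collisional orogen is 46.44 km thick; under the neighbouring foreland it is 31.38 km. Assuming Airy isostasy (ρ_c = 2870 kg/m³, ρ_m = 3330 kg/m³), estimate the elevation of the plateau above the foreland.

Excess crust Δ = 46.44 km − 31.38 km = 15.06 km, split between elevation h and root r with h + r = Δ.
Airy balance ρ_c h = (ρ_m − ρ_c) r gives r = h ρ_c/(ρ_m − ρ_c), so h (1 + ρ_c/(ρ_m − ρ_c)) = Δ, i.e. h = Δ (ρ_m − ρ_c)/ρ_m.
h = 15.06 km × 460/3330 = 2.08 km.

2.08 km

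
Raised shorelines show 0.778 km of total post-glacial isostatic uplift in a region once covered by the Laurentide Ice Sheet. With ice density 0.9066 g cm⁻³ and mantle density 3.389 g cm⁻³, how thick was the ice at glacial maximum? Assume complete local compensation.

u = t ρ_ice/ρ_m → t = u ρ_m/ρ_ice = 0.778 km × 3.389/0.9066 = 2.91 km.

2.91 km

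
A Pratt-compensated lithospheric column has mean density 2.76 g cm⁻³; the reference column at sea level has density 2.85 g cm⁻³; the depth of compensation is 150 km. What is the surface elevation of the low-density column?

ρ_ref D = ρ (D + h) → h = D (ρ_ref − ρ)/ρ.
h = 150 km × (2.85 − 2.76)/2.76 = 4.89 km.

4.89 km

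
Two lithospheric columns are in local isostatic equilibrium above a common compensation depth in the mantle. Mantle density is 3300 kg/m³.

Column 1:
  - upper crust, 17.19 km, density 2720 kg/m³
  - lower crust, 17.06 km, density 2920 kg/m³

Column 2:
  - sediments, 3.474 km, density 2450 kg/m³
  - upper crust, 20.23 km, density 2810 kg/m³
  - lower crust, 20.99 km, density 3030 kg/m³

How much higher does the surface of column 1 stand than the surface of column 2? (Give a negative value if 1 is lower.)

For any compensation level in the mantle, the mantle terms cancel and isostasy reduces to e = (Σt_1 − Σt_2) − (Σ(ρt)_1 − Σ(ρt)_2) / ρ_m.
Σt_1 = 34.25 km; Σt_2 = 44.694 km; Σ(ρt)_1 = 96572; Σ(ρt)_2 = 128957.3 (in km·kg/m³).
e = (34.25 − 44.694) − (96572 − 128957.3) / 3300 = −0.63 km.

−0.63 km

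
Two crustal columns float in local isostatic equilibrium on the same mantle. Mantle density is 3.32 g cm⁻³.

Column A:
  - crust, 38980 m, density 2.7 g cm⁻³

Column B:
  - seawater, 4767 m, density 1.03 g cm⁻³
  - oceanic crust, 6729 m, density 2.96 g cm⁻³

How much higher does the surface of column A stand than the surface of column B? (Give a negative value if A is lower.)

3260 m

For any compensation level in the mantle, the mantle terms cancel and isostasy reduces to e = (Σt_A − Σt_B) − (Σ(ρt)_A − Σ(ρt)_B) / ρ_m.
Σt_A = 38980 m; Σt_B = 11496 m; Σ(ρt)_A = 105246; Σ(ρt)_B = 24827.85 (in m·g cm⁻³).
e = (38980 − 11496) − (105246 − 24827.85) / 3.32 = 3260 m.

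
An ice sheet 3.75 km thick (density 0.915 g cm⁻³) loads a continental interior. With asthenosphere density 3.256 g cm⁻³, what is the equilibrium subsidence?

Balancing pressure at the compensation depth: the ice load ρ_ice t is balanced by mantle displaced below, ρ_m s.
s = t ρ_ice / ρ_m = 3.75 km × 0.915/3.256 = 1.05 km.

1.05 km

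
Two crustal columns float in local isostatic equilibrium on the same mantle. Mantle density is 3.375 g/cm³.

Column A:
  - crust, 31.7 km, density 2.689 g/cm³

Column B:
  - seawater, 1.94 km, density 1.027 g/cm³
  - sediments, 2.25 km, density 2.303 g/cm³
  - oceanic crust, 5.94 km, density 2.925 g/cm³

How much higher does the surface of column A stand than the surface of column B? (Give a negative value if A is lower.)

For any compensation level in the mantle, the mantle terms cancel and isostasy reduces to e = (Σt_A − Σt_B) − (Σ(ρt)_A − Σ(ρt)_B) / ρ_m.
Σt_A = 31.7 km; Σt_B = 10.13 km; Σ(ρt)_A = 85.2413; Σ(ρt)_B = 24.54863 (in km·g/cm³).
e = (31.7 − 10.13) − (85.2413 − 24.54863) / 3.375 = 3.59 km.

3.59 km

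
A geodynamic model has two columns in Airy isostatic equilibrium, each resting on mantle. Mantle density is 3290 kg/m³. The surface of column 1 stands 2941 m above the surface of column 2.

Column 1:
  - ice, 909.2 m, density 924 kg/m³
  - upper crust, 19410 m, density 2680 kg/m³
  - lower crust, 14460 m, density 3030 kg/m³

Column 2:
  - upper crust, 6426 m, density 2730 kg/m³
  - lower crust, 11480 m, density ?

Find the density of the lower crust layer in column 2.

Take the compensation level at the base of the deeper column (depth z_c below the surface of column 1) and equate Σ ρ_i t_i down to z_c; mantle fills any gap and the z_c terms cancel.
Column 1: 909.2×924 + 19410×2680 + 14460×3030 + (z_c − 34779.2)×3290
Column 2: 2941×0 + 6426×2730 + 11480×ρ + (z_c − 2941 − 17906)×3290
The z_c×3290 term appears on both sides and cancels. Collect the known terms of each column as K = Σ(ρt)_known − 3290 × (depth of known layers): K_1 = 96672700.8 − 3290×34779.2 = −17750867.2; K_2 = 17542980 − 3290×(2941 + 17906) = −51043650.
Balance: K_1 = K_2 + 11480×ρ, so ρ = (K_1 − K_2)/11480 = 33292800/11480 = 2900 kg/m³.

2900 kg/m³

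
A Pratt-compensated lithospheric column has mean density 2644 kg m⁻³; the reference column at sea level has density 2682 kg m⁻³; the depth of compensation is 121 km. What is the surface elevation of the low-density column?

1.74 km

ρ_ref D = ρ (D + h) → h = D (ρ_ref − ρ)/ρ.
h = 121 km × (2682 − 2644)/2644 = 1.74 km.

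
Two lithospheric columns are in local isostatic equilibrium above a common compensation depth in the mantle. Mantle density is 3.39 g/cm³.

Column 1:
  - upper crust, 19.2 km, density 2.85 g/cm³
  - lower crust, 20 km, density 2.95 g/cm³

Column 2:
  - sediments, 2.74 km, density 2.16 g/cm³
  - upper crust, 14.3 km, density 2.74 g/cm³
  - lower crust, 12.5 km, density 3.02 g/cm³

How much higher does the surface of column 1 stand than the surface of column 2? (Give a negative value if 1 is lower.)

0.554 km

For any compensation level in the mantle, the mantle terms cancel and isostasy reduces to e = (Σt_1 − Σt_2) − (Σ(ρt)_1 − Σ(ρt)_2) / ρ_m.
Σt_1 = 39.2 km; Σt_2 = 29.54 km; Σ(ρt)_1 = 113.72; Σ(ρt)_2 = 82.8504 (in km·g/cm³).
e = (39.2 − 29.54) − (113.72 − 82.8504) / 3.39 = 0.554 km.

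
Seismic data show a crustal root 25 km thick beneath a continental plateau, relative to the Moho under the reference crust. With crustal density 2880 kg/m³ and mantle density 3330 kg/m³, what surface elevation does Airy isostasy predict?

Isostatic balance requires: ρ_c h = (ρ_m − ρ_c) r.
h = r (ρ_m − ρ_c) / ρ_c = 25 km × (3330 − 2880) / 2880 = 3.91 km.

3.91 km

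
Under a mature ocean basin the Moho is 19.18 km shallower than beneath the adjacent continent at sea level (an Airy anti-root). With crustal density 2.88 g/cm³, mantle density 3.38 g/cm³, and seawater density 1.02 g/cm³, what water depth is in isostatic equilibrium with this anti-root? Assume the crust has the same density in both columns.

5.16 km

Replacing a thickness d of crust by seawater at the top must be balanced by replacing crust with mantle at the base: d (ρ_c − ρ_w) = a (ρ_m − ρ_c).
d = a (ρ_m − ρ_c)/(ρ_c − ρ_w) = 19.18 km × 0.5/1.86 = 5.16 km.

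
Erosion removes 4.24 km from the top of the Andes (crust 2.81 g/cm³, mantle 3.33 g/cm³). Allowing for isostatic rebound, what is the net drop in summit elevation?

Rebound u = e ρ_c/ρ_m = 4.24 km × 2.81/3.33 = 3.578 km.
Net surface drop = e − u = 4.24 km − 3.578 km = e (ρ_m − ρ_c)/ρ_m = 0.662 km.

0.662 km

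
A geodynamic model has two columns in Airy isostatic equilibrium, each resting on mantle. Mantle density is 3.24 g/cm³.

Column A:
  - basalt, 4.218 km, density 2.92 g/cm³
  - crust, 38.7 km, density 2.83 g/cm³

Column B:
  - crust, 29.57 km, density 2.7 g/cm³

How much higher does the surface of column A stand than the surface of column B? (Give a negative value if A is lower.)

0.385 km

For any compensation level in the mantle, the mantle terms cancel and isostasy reduces to e = (Σt_A − Σt_B) − (Σ(ρt)_A − Σ(ρt)_B) / ρ_m.
Σt_A = 42.918 km; Σt_B = 29.57 km; Σ(ρt)_A = 121.83756; Σ(ρt)_B = 79.839 (in km·g/cm³).
e = (42.918 − 29.57) − (121.83756 − 79.839) / 3.24 = 0.385 km.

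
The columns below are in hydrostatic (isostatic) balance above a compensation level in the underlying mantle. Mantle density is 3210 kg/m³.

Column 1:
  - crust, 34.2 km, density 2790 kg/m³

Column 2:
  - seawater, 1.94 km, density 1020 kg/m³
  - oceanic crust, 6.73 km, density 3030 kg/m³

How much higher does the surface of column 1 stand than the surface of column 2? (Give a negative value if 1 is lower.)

For any compensation level in the mantle, the mantle terms cancel and isostasy reduces to e = (Σt_1 − Σt_2) − (Σ(ρt)_1 − Σ(ρt)_2) / ρ_m.
Σt_1 = 34.2 km; Σt_2 = 8.67 km; Σ(ρt)_1 = 95418; Σ(ρt)_2 = 22370.7 (in km·kg/m³).
e = (34.2 − 8.67) − (95418 − 22370.7) / 3210 = 2.77 km.

2.77 km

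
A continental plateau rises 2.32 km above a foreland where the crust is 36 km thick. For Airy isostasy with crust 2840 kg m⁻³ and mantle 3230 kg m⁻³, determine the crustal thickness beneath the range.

55.2 km

Root depth r = h ρ_c / (ρ_m − ρ_c) = 2.32 km × 2840 / 390 = 16.89 km.
Total thickness = T + h + r = 36 km + 2.32 km + 16.89 km = 55.2 km.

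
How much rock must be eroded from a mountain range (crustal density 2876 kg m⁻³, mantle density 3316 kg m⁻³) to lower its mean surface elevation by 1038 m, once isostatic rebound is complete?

7820 m

Net drop Δ = e − u = e − e ρ_c/ρ_m = e (ρ_m − ρ_c)/ρ_m.
e = Δ ρ_m/(ρ_m − ρ_c) = 1038 m × 3316/440 = 7820 m.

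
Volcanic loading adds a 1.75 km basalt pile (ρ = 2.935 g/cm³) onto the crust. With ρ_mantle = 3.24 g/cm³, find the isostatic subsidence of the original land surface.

Subaerial loading: s = t ρ_load / ρ_m.
s = 1.75 km × 2.935/3.24 = 1.59 km.

1.59 km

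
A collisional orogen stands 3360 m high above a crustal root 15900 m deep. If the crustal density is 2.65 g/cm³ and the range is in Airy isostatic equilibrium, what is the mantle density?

Airy balance: ρ_c h = (ρ_m − ρ_c) r → ρ_m = ρ_c (1 + h/r).
ρ_m = 2.65 × (1 + 3360 m/15900 m) = 3.21 g/cm³.

3.21 g/cm³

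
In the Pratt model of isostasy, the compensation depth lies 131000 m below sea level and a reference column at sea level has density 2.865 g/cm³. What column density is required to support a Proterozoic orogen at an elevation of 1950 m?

2.82 g/cm³

Pratt balance: ρ_ref D = ρ (D + h).
ρ = ρ_ref D/(D + h) = 2.865 × 131000 m/(131000 m + 1950 m) = 2.82 g/cm³.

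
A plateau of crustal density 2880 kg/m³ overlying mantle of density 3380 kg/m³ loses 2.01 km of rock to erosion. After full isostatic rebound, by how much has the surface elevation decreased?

Rebound u = e ρ_c/ρ_m = 2.01 km × 2880/3380 = 1.713 km.
Net surface drop = e − u = 2.01 km − 1.713 km = e (ρ_m − ρ_c)/ρ_m = 0.297 km.

0.297 km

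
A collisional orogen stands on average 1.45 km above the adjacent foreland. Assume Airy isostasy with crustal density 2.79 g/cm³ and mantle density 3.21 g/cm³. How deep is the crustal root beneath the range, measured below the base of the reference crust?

For local isostatic compensation: the weight of the topography is balanced by the buoyancy of the root, ρ_c h = (ρ_m − ρ_c) r.
r = h · ρ_c / (ρ_m − ρ_c) = 1.45 km × 2.79 / (3.21 − 2.79) = 9.63 km.

9.63 km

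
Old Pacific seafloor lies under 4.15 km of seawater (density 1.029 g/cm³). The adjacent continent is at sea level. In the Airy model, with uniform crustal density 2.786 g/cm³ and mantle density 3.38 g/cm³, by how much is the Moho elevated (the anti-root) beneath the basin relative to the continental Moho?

By Archimedes' principle applied to the lithosphere: replacing crust with seawater at the top is compensated by replacing crust with mantle at the base: d (ρ_c − ρ_w) = a (ρ_m − ρ_c).
a = d (ρ_c − ρ_w)/(ρ_m − ρ_c) = 4.15 km × 1.757/0.594 = 12.3 km.

12.3 km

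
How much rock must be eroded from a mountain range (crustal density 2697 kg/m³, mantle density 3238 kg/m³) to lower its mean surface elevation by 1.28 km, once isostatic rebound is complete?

7.66 km

Net drop Δ = e − u = e − e ρ_c/ρ_m = e (ρ_m − ρ_c)/ρ_m.
e = Δ ρ_m/(ρ_m − ρ_c) = 1.28 km × 3238/541 = 7.66 km.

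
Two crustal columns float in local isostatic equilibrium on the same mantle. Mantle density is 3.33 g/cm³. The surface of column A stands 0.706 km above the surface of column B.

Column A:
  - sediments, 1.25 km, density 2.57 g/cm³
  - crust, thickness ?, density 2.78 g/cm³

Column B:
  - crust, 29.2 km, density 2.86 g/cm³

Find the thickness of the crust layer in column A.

Take the compensation level at the base of the deeper column (depth z_c below the surface of column A) and equate Σ ρ_i t_i down to z_c; mantle fills any gap and the z_c terms cancel.
Column A: 1.25×2.57 + x×2.78 + (z_c − 1.25 − x)×3.33
Column B: 0.706×0 + 29.2×2.86 + (z_c − 0.706 − 29.2)×3.33
The z_c×3.33 term appears on both sides and cancels. Collect the known terms of each column as K = Σ(ρt)_known − 3.33 × (depth of known layers): K_A = 3.2125 − 3.33×1.25 = −0.95; K_B = 83.512 − 3.33×(0.706 + 29.2) = −16.07498.
Balance: K_A − x×(3.33 − 2.78) = K_B, so x = (K_A − K_B)/(3.33 − 2.78) = 15.125/0.55 = 27.5 km.

27.5 km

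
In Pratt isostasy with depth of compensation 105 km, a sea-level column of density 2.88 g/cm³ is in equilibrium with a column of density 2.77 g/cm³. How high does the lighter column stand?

ρ_ref D = ρ (D + h) → h = D (ρ_ref − ρ)/ρ.
h = 105 km × (2.88 − 2.77)/2.77 = 4.17 km.

4.17 km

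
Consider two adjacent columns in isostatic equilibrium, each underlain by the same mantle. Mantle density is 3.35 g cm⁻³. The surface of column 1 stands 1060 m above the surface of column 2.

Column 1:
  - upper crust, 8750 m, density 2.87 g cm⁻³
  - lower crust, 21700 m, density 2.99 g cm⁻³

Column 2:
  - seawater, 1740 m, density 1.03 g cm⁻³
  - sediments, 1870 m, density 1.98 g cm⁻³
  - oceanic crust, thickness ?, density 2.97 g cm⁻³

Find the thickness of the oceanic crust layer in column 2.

4900 m

Take the compensation level at the base of the deeper column (depth z_c below the surface of column 1) and equate Σ ρ_i t_i down to z_c; mantle fills any gap and the z_c terms cancel.
Column 1: 8750×2.87 + 21700×2.99 + (z_c − 30450)×3.35
Column 2: 1060×0 + 1740×1.03 + 1870×1.98 + x×2.97 + (z_c − 1060 − 3610 − x)×3.35
The z_c×3.35 term appears on both sides and cancels. Collect the known terms of each column as K = Σ(ρt)_known − 3.35 × (depth of known layers): K_1 = 89995.5 − 3.35×30450 = −12012; K_2 = 5494.8 − 3.35×(1060 + 3610) = −10149.7.
Balance: K_1 = K_2 − x×(3.35 − 2.97), so x = (K_2 − K_1)/(3.35 − 2.97) = 1862.3/0.38 = 4900 m.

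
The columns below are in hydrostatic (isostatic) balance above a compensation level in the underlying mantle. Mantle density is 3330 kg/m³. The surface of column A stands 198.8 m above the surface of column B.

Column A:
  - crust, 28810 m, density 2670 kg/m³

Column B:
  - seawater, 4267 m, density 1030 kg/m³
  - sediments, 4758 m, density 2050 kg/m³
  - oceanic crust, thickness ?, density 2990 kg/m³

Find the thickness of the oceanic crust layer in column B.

7200 m

Take the compensation level at the base of the deeper column (depth z_c below the surface of column A) and equate Σ ρ_i t_i down to z_c; mantle fills any gap and the z_c terms cancel.
Column A: 28810×2670 + (z_c − 28810)×3330
Column B: 198.8×0 + 4267×1030 + 4758×2050 + x×2990 + (z_c − 198.8 − 9025 − x)×3330
The z_c×3330 term appears on both sides and cancels. Collect the known terms of each column as K = Σ(ρt)_known − 3330 × (depth of known layers): K_A = 76922700 − 3330×28810 = −19014600; K_B = 14148910 − 3330×(198.8 + 9025) = −16566344.
Balance: K_A = K_B − x×(3330 − 2990), so x = (K_B − K_A)/(3330 − 2990) = 2448260/340 = 7200 m.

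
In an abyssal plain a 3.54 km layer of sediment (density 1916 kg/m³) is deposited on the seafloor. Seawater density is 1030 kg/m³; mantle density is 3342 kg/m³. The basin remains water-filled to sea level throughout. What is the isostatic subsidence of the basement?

Submarine loading: the sediment displaces seawater, and the subsidence is in turn flooded, so s (ρ_m − ρ_w) = t (ρ_sed − ρ_w).
s = 3.54 km × (1916 − 1030) / (3342 − 1030) = 1.36 km.

1.36 km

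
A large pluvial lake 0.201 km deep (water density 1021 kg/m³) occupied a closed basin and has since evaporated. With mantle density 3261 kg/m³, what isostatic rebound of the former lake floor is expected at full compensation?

0.0629 km

u = d ρ_w/ρ_m = 0.201 km × 1021/3261 = 0.0629 km.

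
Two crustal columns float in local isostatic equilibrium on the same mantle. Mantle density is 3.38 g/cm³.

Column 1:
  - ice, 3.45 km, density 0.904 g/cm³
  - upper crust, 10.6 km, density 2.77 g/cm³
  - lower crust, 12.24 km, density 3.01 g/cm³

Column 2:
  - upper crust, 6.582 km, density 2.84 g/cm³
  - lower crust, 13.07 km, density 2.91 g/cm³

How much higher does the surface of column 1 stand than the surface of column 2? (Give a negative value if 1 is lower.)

For any compensation level in the mantle, the mantle terms cancel and isostasy reduces to e = (Σt_1 − Σt_2) − (Σ(ρt)_1 − Σ(ρt)_2) / ρ_m.
Σt_1 = 26.29 km; Σt_2 = 19.652 km; Σ(ρt)_1 = 69.3232; Σ(ρt)_2 = 56.72658 (in km·g/cm³).
e = (26.29 − 19.652) − (69.3232 − 56.72658) / 3.38 = 2.91 km.

2.91 km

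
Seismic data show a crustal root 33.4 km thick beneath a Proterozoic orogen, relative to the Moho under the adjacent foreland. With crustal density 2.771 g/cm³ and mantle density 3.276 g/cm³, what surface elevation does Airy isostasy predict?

6.09 km

Equating mass per unit area of the two columns: ρ_c h = (ρ_m − ρ_c) r.
h = r (ρ_m − ρ_c) / ρ_c = 33.4 km × (3.276 − 2.771) / 2.771 = 6.09 km.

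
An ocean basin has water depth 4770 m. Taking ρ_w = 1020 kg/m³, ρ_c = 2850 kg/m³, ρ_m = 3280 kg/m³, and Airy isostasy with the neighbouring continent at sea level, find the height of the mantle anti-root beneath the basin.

Isostatic balance requires: replacing crust with seawater at the top is compensated by replacing crust with mantle at the base: d (ρ_c − ρ_w) = a (ρ_m − ρ_c).
a = d (ρ_c − ρ_w)/(ρ_m − ρ_c) = 4770 m × 1830/430 = 20300 m.

20300 m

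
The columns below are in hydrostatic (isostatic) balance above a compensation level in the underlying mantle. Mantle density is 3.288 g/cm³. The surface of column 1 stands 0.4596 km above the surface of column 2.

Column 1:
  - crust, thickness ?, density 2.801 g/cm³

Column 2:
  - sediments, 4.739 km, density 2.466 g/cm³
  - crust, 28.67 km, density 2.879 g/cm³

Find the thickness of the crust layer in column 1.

Take the compensation level at the base of the deeper column (depth z_c below the surface of column 1) and equate Σ ρ_i t_i down to z_c; mantle fills any gap and the z_c terms cancel.
Column 1: x×2.801 + (z_c − 0 − x)×3.288
Column 2: 0.4596×0 + 4.739×2.466 + 28.67×2.879 + (z_c − 0.4596 − 33.409)×3.288
The z_c×3.288 term appears on both sides and cancels. Collect the known terms of each column as K = Σ(ρt)_known − 3.288 × (depth of known layers): K_1 = 0 − 3.288×0 = 0; K_2 = 94.227304 − 3.288×(0.4596 + 33.409) = −17.1326528.
Balance: K_1 − x×(3.288 − 2.801) = K_2, so x = (K_1 − K_2)/(3.288 − 2.801) = 17.1327/0.487 = 35.2 km.

35.2 km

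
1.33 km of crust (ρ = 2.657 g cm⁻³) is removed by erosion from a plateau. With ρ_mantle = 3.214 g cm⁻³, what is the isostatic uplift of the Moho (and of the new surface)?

1.1 km

Unloading: uplift u = e ρ_c/ρ_m = 1.33 km × 2.657/3.214 = 1.1 km.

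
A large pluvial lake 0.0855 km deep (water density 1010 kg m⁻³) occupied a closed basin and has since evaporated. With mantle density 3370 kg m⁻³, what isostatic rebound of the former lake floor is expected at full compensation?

0.0256 km

u = d ρ_w/ρ_m = 0.0855 km × 1010/3370 = 0.0256 km.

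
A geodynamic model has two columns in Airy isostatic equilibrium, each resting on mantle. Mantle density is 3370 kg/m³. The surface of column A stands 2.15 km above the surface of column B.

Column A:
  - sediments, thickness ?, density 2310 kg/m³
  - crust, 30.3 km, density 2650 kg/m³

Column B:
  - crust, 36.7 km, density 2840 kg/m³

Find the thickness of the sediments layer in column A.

4.6 km

Take the compensation level at the base of the deeper column (depth z_c below the surface of column A) and equate Σ ρ_i t_i down to z_c; mantle fills any gap and the z_c terms cancel.
Column A: x×2310 + 30.3×2650 + (z_c − 30.3 − x)×3370
Column B: 2.15×0 + 36.7×2840 + (z_c − 2.15 − 36.7)×3370
The z_c×3370 term appears on both sides and cancels. Collect the known terms of each column as K = Σ(ρt)_known − 3370 × (depth of known layers): K_A = 80295 − 3370×30.3 = −21816; K_B = 104228 − 3370×(2.15 + 36.7) = −26696.5.
Balance: K_A − x×(3370 − 2310) = K_B, so x = (K_A − K_B)/(3370 − 2310) = 4880.5/1060 = 4.6 km.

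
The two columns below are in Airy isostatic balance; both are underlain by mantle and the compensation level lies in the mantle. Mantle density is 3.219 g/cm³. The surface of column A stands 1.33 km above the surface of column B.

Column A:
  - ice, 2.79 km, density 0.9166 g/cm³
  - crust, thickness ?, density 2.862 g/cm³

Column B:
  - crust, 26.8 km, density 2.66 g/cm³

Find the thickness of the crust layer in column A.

Take the compensation level at the base of the deeper column (depth z_c below the surface of column A) and equate Σ ρ_i t_i down to z_c; mantle fills any gap and the z_c terms cancel.
Column A: 2.79×0.9166 + x×2.862 + (z_c − 2.79 − x)×3.219
Column B: 1.33×0 + 26.8×2.66 + (z_c − 1.33 − 26.8)×3.219
The z_c×3.219 term appears on both sides and cancels. Collect the known terms of each column as K = Σ(ρt)_known − 3.219 × (depth of known layers): K_A = 2.557314 − 3.219×2.79 = −6.423696; K_B = 71.288 − 3.219×(1.33 + 26.8) = −19.26247.
Balance: K_A − x×(3.219 − 2.862) = K_B, so x = (K_A − K_B)/(3.219 − 2.862) = 12.8388/0.357 = 36 km.

36 km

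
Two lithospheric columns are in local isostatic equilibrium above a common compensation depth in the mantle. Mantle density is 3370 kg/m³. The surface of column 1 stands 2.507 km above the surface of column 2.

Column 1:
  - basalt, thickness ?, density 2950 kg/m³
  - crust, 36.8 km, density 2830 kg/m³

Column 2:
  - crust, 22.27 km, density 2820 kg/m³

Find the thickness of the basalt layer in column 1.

Take the compensation level at the base of the deeper column (depth z_c below the surface of column 1) and equate Σ ρ_i t_i down to z_c; mantle fills any gap and the z_c terms cancel.
Column 1: x×2950 + 36.8×2830 + (z_c − 36.8 − x)×3370
Column 2: 2.507×0 + 22.27×2820 + (z_c − 2.507 − 22.27)×3370
The z_c×3370 term appears on both sides and cancels. Collect the known terms of each column as K = Σ(ρt)_known − 3370 × (depth of known layers): K_1 = 104144 − 3370×36.8 = −19872; K_2 = 62801.4 − 3370×(2.507 + 22.27) = −20697.09.
Balance: K_1 − x×(3370 − 2950) = K_2, so x = (K_1 − K_2)/(3370 − 2950) = 825.09/420 = 1.96 km.

1.96 km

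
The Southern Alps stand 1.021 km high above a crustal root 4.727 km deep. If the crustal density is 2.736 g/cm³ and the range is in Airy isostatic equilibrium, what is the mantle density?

Airy balance: ρ_c h = (ρ_m − ρ_c) r → ρ_m = ρ_c (1 + h/r).
ρ_m = 2.736 × (1 + 1.021 km/4.727 km) = 3.33 g/cm³.

3.33 g/cm³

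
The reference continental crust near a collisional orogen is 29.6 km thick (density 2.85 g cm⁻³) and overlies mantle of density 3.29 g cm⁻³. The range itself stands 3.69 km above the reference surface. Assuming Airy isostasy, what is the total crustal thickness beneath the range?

57.2 km

Root depth r = h ρ_c / (ρ_m − ρ_c) = 3.69 km × 2.85 / 0.44 = 23.9 km.
Total thickness = T + h + r = 29.6 km + 3.69 km + 23.9 km = 57.2 km.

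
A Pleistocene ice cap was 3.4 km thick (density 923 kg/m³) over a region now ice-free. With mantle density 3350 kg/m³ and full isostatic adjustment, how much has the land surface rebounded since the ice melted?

0.937 km

Removing the load lets mantle flow back in; uplift u satisfies ρ_ice t = ρ_m u.
u = t ρ_ice/ρ_m = 3.4 km × 923/3350 = 0.937 km.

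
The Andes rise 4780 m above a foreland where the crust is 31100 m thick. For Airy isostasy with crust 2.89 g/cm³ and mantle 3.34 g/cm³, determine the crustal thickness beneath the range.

66600 m

Root depth r = h ρ_c / (ρ_m − ρ_c) = 4780 m × 2.89 / 0.45 = 30700 m.
Total thickness = T + h + r = 31100 m + 4780 m + 30700 m = 66600 m.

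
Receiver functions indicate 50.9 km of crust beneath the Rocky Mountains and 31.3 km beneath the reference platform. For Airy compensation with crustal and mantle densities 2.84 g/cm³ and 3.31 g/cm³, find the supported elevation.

2.78 km

Excess crust Δ = 50.9 km − 31.3 km = 19.6 km, split between elevation h and root r with h + r = Δ.
Airy balance ρ_c h = (ρ_m − ρ_c) r gives r = h ρ_c/(ρ_m − ρ_c), so h (1 + ρ_c/(ρ_m − ρ_c)) = Δ, i.e. h = Δ (ρ_m − ρ_c)/ρ_m.
h = 19.6 km × 0.47/3.31 = 2.78 km.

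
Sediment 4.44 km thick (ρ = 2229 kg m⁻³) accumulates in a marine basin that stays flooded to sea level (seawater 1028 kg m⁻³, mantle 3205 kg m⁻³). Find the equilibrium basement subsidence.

Submarine loading: the sediment displaces seawater, and the subsidence is in turn flooded, so s (ρ_m − ρ_w) = t (ρ_sed − ρ_w).
s = 4.44 km × (2229 − 1028) / (3205 − 1028) = 2.45 km.

2.45 km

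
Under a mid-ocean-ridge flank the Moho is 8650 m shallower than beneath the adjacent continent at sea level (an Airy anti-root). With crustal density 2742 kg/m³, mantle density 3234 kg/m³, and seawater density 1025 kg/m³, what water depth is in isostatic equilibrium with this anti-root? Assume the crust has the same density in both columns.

Replacing a thickness d of crust by seawater at the top must be balanced by replacing crust with mantle at the base: d (ρ_c − ρ_w) = a (ρ_m − ρ_c).
d = a (ρ_m − ρ_c)/(ρ_c − ρ_w) = 8650 m × 492/1717 = 2480 m.

2480 m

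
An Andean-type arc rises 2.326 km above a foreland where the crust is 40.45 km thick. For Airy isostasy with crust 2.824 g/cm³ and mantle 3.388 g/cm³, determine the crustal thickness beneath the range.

Root depth r = h ρ_c / (ρ_m − ρ_c) = 2.326 km × 2.824 / 0.564 = 11.65 km.
Total thickness = T + h + r = 40.45 km + 2.326 km + 11.65 km = 54.4 km.

54.4 km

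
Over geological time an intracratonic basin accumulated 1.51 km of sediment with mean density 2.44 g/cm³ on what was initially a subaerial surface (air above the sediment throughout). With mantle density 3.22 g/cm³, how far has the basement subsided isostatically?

1.14 km

Subaerial load: s = t ρ_sed / ρ_m = 1.51 km × 2.44/3.22 = 1.14 km.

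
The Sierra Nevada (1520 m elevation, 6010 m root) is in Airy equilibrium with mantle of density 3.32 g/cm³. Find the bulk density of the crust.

ρ_c h = (ρ_m − ρ_c) r → ρ_c (h + r) = ρ_m r → ρ_c = ρ_m r / (h + r).
ρ_c = 3.32 × 6010 m / (1520 m + 6010 m) = 2.65 g/cm³.

2.65 g/cm³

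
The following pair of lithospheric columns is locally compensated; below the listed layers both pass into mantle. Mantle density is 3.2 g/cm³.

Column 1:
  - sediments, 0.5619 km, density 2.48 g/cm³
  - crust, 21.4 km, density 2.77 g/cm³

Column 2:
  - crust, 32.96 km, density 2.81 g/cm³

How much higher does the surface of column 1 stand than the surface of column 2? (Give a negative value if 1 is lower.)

−1.01 km

For any compensation level in the mantle, the mantle terms cancel and isostasy reduces to e = (Σt_1 − Σt_2) − (Σ(ρt)_1 − Σ(ρt)_2) / ρ_m.
Σt_1 = 21.9619 km; Σt_2 = 32.96 km; Σ(ρt)_1 = 60.671512; Σ(ρt)_2 = 92.6176 (in km·g/cm³).
e = (21.9619 − 32.96) − (60.671512 − 92.6176) / 3.2 = −1.01 km.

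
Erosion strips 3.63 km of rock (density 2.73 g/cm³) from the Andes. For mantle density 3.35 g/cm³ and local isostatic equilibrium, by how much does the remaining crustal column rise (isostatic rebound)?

2.96 km

Unloading: uplift u = e ρ_c/ρ_m = 3.63 km × 2.73/3.35 = 2.96 km.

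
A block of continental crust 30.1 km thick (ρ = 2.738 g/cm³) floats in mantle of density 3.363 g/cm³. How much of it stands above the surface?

Floating equilibrium: submerged depth d = t ρ_obj/ρ_fluid = 30.1 km × 2.738/3.363 = 24.51 km.
Freeboard = t − d = 30.1 km − 24.51 km = 5.59 km.

5.59 km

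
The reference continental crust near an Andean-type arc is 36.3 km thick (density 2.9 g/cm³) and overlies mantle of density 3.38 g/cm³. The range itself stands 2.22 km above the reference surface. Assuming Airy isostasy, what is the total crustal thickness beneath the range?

51.9 km

Root depth r = h ρ_c / (ρ_m − ρ_c) = 2.22 km × 2.9 / 0.48 = 13.41 km.
Total thickness = T + h + r = 36.3 km + 2.22 km + 13.41 km = 51.9 km.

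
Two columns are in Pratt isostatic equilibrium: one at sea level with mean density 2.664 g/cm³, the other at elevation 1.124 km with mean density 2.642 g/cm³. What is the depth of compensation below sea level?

135 km

ρ_ref D = ρ (D + h) → D (ρ_ref − ρ) = ρ h.
D = ρ h/(ρ_ref − ρ) = 2.642 × 1.124 km/(2.664 − 2.642) = 135 km.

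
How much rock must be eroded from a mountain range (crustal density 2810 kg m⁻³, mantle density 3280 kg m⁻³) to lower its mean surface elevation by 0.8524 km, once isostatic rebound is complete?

5.95 km

Net drop Δ = e − u = e − e ρ_c/ρ_m = e (ρ_m − ρ_c)/ρ_m.
e = Δ ρ_m/(ρ_m − ρ_c) = 0.8524 km × 3280/470 = 5.95 km.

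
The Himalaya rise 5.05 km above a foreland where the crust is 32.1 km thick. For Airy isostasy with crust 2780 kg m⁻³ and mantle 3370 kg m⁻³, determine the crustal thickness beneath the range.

60.9 km

Root depth r = h ρ_c / (ρ_m − ρ_c) = 5.05 km × 2780 / 590 = 23.79 km.
Total thickness = T + h + r = 32.1 km + 5.05 km + 23.79 km = 60.9 km.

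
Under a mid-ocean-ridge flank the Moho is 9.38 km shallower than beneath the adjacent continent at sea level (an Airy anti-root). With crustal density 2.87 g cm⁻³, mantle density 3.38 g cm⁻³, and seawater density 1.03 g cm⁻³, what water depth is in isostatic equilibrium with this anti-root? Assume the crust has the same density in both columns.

2.6 km

Replacing a thickness d of crust by seawater at the top must be balanced by replacing crust with mantle at the base: d (ρ_c − ρ_w) = a (ρ_m − ρ_c).
d = a (ρ_m − ρ_c)/(ρ_c − ρ_w) = 9.38 km × 0.51/1.84 = 2.6 km.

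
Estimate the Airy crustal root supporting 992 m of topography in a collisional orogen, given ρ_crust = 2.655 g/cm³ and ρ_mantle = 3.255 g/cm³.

Equating mass per unit area of the two columns: the weight of the topography is balanced by the buoyancy of the root, ρ_c h = (ρ_m − ρ_c) r.
r = h · ρ_c / (ρ_m − ρ_c) = 992 m × 2.655 / (3.255 − 2.655) = 4390 m.

4390 m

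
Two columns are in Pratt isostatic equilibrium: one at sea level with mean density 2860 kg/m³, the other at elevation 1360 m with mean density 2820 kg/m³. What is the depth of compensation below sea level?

ρ_ref D = ρ (D + h) → D (ρ_ref − ρ) = ρ h.
D = ρ h/(ρ_ref − ρ) = 2820 × 1360 m/(2860 − 2820) = 95900 m.

95900 m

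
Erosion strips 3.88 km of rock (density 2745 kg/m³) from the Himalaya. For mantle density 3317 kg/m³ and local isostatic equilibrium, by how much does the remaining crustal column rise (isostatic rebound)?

Unloading: uplift u = e ρ_c/ρ_m = 3.88 km × 2745/3317 = 3.21 km.

3.21 km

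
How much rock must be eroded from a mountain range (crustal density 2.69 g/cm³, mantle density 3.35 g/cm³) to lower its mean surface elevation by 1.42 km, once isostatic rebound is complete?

7.21 km

Net drop Δ = e − u = e − e ρ_c/ρ_m = e (ρ_m − ρ_c)/ρ_m.
e = Δ ρ_m/(ρ_m − ρ_c) = 1.42 km × 3.35/0.66 = 7.21 km.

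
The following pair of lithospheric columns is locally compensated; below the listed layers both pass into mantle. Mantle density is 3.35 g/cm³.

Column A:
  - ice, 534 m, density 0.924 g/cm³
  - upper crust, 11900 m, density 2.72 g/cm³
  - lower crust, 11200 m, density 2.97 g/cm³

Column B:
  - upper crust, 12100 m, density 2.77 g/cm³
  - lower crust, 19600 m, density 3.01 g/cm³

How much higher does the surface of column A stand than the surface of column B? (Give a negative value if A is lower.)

For any compensation level in the mantle, the mantle terms cancel and isostasy reduces to e = (Σt_A − Σt_B) − (Σ(ρt)_A − Σ(ρt)_B) / ρ_m.
Σt_A = 23634 m; Σt_B = 31700 m; Σ(ρt)_A = 66125.416; Σ(ρt)_B = 92513 (in m·g/cm³).
e = (23634 − 31700) − (66125.416 − 92513) / 3.35 = −189 m.

−189 m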